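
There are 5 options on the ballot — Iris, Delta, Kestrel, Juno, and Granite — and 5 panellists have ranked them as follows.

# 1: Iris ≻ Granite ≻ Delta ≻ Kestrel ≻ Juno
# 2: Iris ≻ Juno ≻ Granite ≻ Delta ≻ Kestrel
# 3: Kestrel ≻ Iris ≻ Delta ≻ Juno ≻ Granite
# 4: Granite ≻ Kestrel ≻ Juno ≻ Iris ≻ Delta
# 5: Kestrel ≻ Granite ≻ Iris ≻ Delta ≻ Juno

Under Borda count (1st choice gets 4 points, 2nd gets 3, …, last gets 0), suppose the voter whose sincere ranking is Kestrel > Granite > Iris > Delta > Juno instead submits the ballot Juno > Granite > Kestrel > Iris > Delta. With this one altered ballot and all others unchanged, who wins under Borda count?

Iris

Borda totals with the altered ballot: Iris 13, Delta 5, Kestrel 10, Juno 10, Granite 12.
The winner is unchanged: still Iris.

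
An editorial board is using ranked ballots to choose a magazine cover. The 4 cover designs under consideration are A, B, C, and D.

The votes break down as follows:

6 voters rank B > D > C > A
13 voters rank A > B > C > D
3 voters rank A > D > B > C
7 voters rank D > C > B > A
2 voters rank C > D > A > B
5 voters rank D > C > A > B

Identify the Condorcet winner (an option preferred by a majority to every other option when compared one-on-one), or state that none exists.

Head-to-head results (36 voters total):
A vs B: A wins 23–13.
A vs C: C wins 20–16.
A vs D: D wins 20–16.
B vs C: B wins 22–14.
B vs D: B wins 19–17.
C vs D: D wins 21–15.
No candidate beats all others: A beats B beats C beats A, a majority cycle.

There is no Condorcet winner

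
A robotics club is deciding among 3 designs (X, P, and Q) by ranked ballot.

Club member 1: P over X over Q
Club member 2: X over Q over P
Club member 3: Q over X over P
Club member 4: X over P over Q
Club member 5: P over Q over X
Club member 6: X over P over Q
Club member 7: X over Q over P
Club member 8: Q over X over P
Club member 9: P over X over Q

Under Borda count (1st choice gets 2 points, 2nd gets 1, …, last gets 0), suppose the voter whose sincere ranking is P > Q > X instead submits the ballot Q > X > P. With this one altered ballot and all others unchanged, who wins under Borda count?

Borda totals with the altered ballot: X 13, P 6, Q 8.
The winner is unchanged: still X.

X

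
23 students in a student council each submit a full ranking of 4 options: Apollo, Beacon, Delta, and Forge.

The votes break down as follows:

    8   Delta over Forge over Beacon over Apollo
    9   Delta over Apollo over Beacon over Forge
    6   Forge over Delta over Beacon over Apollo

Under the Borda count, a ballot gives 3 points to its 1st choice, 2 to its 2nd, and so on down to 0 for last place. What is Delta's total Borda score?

63

Borda scores:
  Apollo: 8·0 + 9·2 + 6·0 = 18
  Beacon: 8·1 + 9·1 + 6·1 = 23
  Delta: 8·3 + 9·3 + 6·2 = 63
  Forge: 8·2 + 9·0 + 6·3 = 34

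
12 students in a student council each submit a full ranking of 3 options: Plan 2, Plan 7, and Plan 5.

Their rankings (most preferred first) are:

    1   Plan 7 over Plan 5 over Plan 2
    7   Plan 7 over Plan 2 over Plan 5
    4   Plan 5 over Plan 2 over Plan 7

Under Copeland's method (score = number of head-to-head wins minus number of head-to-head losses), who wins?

Pairwise results:
  Plan 2 vs Plan 7: Plan 7 wins 8–4.
  Plan 2 vs Plan 5: Plan 2 wins 7–5.
  Plan 7 vs Plan 5: Plan 7 wins 8–4.
Copeland scores (wins − losses):
  Plan 2: 1 − 1 = 0
  Plan 7: 2 − 0 = 2
  Plan 5: 0 − 2 = -2
Plan 7 has the best Copeland score.

Plan 7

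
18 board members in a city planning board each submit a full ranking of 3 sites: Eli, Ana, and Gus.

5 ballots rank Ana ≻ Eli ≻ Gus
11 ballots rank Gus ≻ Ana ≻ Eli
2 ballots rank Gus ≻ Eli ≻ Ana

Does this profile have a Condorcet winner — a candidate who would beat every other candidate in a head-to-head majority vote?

Head-to-head results (18 voters total):
Eli vs Ana: Ana wins 16–2.
Eli vs Gus: Gus wins 13–5.
Ana vs Gus: Gus wins 13–5.
Gus beats each rival — Eli (13–5), Ana (13–5) — so Gus is the Condorcet winner.

Yes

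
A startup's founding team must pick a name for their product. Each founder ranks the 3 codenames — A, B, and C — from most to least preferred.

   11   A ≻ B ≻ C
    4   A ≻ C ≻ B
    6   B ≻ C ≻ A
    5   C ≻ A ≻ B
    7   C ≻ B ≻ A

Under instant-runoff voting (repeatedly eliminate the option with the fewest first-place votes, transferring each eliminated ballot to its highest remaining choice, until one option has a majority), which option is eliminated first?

B

Round 1: A 15, C 12, B 6. B has the fewest and is eliminated.
Round 2: C 18, A 15. C has a majority.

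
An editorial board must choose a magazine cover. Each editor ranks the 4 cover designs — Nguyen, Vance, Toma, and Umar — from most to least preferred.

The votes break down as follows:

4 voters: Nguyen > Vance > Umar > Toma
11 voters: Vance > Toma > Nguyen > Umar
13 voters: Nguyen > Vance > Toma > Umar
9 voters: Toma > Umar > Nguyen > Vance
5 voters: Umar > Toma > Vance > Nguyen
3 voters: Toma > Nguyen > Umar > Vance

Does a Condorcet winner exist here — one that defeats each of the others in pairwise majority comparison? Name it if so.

There is no Condorcet winner

Head-to-head results (45 voters total):
Nguyen vs Vance: Nguyen wins 29–16.
Nguyen vs Toma: Toma wins 28–17.
Nguyen vs Umar: Nguyen wins 31–14.
Vance vs Toma: Vance wins 28–17.
Vance vs Umar: Vance wins 28–17.
Toma vs Umar: Toma wins 36–9.
No candidate beats all others: Nguyen beats Vance beats Toma beats Nguyen, a majority cycle.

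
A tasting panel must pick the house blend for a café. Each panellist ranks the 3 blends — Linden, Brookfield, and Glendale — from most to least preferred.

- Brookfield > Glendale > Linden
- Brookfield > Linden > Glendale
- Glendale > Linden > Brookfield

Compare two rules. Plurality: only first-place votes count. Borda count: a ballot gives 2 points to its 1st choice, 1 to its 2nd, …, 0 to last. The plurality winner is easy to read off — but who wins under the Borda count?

Brookfield

Plurality first-place counts: Linden 0, Brookfield 2, Glendale 1 → Brookfield.
Borda totals: Linden 2, Brookfield 4, Glendale 3 → Brookfield.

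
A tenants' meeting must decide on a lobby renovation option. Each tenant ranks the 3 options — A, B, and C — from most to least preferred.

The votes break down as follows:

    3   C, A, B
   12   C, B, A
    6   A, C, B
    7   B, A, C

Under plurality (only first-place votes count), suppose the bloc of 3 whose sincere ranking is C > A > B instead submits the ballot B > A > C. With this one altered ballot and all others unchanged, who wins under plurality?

C

First-place totals with the altered ballot: A 6, B 10, C 12.
The winner is unchanged: still C.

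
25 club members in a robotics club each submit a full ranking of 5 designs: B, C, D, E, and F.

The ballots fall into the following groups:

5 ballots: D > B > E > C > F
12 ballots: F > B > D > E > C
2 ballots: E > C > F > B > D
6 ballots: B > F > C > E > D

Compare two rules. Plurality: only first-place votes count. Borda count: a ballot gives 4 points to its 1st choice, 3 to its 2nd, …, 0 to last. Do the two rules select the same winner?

Plurality first-place counts: B 6, C 0, D 5, E 2, F 12 → F.
Borda totals: B 77, C 23, D 44, E 36, F 70 → B.
The two rules disagree: plurality picks F, Borda picks B.

No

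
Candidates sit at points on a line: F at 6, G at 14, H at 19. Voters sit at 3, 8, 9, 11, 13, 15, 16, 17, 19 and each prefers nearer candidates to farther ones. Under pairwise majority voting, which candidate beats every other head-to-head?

With single-peaked preferences on a line, the Condorcet winner is the candidate closest to the median voter.
The median voter (position 13) is closest to G at 14.
Check: G vs H — voters closer to G: 7 of 9.

G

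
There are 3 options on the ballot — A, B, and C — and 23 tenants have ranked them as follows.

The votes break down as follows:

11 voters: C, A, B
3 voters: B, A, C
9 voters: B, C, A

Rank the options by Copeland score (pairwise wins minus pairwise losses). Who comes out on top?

Pairwise results:
  A vs B: B wins 12–11.
  A vs C: C wins 20–3.
  B vs C: B wins 12–11.
Copeland scores (wins − losses):
  A: 0 − 2 = -2
  B: 2 − 0 = 2
  C: 1 − 1 = 0
B has the best Copeland score.

B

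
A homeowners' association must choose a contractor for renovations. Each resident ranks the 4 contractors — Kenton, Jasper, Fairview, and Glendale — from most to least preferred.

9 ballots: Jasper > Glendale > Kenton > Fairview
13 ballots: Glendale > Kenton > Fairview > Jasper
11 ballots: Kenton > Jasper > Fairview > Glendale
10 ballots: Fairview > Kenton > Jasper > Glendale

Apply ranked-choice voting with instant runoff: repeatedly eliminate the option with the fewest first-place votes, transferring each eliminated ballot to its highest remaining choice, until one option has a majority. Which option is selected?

Round 1: Glendale 13, Kenton 11, Fairview 10, Jasper 9. Jasper has the fewest and is eliminated.
Round 2: Glendale 22, Kenton 11, Fairview 10. Glendale has a majority.

Glendale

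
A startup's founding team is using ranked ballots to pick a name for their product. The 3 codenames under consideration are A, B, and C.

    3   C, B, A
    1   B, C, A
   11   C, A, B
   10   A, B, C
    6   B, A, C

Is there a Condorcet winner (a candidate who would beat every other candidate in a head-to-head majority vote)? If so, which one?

Head-to-head results (31 voters total):
A vs B: A wins 21–10.
A vs C: A wins 16–15.
B vs C: B wins 17–14.
A beats each rival — B (21–10), C (16–15) — so A is the Condorcet winner.

A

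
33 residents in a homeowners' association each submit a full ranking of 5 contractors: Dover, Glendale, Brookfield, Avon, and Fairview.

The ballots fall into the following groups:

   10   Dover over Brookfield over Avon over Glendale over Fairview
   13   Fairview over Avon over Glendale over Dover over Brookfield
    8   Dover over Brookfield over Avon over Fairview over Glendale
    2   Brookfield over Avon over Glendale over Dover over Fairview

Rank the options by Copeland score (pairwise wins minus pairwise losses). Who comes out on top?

Dover

Pairwise results:
  Dover vs Glendale: Dover wins 18–15.
  Dover vs Brookfield: Dover wins 31–2.
  Dover vs Avon: Dover wins 18–15.
  Dover vs Fairview: Dover wins 20–13.
  Glendale vs Brookfield: Brookfield wins 20–13.
  Glendale vs Avon: Avon wins 33–0.
  Glendale vs Fairview: Fairview wins 21–12.
  Brookfield vs Avon: Brookfield wins 20–13.
  Brookfield vs Fairview: Brookfield wins 20–13.
  Avon vs Fairview: Avon wins 20–13.
Copeland scores (wins − losses):
  Dover: 4 − 0 = 4
  Glendale: 0 − 4 = -4
  Brookfield: 3 − 1 = 2
  Avon: 2 − 2 = 0
  Fairview: 1 − 3 = -2
Dover has the best Copeland score.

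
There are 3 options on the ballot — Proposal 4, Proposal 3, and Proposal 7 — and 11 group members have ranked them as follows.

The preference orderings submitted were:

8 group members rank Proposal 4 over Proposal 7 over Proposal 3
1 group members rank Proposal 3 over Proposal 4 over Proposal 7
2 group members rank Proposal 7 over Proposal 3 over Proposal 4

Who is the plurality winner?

First-place vote totals:
  Proposal 4: 8
  Proposal 3: 1
  Proposal 7: 2
Proposal 4 has the most first-place votes.

Proposal 4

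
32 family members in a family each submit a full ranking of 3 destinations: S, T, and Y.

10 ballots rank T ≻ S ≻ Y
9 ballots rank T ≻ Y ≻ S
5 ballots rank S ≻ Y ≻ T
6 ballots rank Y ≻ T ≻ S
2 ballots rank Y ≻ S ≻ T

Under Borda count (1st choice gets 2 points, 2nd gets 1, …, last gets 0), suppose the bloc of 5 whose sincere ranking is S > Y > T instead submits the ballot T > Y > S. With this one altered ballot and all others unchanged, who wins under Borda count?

T

Borda totals with the altered ballot: S 12, T 54, Y 30.
The winner is unchanged: still T.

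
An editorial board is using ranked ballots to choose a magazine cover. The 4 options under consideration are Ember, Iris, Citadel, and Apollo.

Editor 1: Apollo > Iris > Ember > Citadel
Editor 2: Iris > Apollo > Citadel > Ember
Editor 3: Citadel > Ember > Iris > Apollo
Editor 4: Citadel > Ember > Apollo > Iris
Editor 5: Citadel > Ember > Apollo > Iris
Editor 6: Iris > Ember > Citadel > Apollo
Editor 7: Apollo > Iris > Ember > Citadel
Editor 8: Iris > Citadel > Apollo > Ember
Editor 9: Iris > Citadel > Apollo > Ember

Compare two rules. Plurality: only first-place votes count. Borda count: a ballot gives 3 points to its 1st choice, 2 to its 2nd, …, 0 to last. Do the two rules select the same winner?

Plurality first-place counts: Ember 0, Iris 4, Citadel 3, Apollo 2 → Iris.
Borda totals: Ember 10, Iris 17, Citadel 15, Apollo 12 → Iris.
The two rules agree on Iris.

Yes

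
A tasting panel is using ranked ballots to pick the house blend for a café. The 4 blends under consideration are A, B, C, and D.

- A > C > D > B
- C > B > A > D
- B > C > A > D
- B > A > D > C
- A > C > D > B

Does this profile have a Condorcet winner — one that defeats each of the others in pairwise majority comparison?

No

Head-to-head results (5 voters total):
A vs B: B wins 3–2.
A vs C: A wins 3–2.
A vs D: A wins 5–0.
B vs C: C wins 3–2.
B vs D: B wins 3–2.
C vs D: C wins 4–1.
No candidate beats all others: A beats C beats B beats A, a majority cycle.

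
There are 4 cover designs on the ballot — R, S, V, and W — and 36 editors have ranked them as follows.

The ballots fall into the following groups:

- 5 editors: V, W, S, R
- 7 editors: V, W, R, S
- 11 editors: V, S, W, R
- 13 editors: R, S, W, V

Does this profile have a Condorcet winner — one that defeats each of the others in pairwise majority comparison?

Yes

Head-to-head results (36 voters total):
R vs S: R wins 20–16.
R vs V: V wins 23–13.
R vs W: W wins 23–13.
S vs V: V wins 23–13.
S vs W: S wins 24–12.
V vs W: V wins 23–13.
V beats each rival — R (23–13), S (23–13), W (23–13) — so V is the Condorcet winner.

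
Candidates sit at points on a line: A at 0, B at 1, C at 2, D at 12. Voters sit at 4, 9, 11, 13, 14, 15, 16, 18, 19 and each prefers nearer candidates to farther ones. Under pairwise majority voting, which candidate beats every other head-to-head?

With single-peaked preferences on a line, the Condorcet winner is the candidate closest to the median voter.
The median voter (position 14) is closest to D at 12.
Check: D vs B — voters closer to D: 8 of 9.

D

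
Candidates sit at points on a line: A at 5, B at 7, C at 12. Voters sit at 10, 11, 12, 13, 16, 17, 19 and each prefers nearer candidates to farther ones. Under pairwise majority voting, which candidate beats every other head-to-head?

C

With single-peaked preferences on a line, the Condorcet winner is the candidate closest to the median voter.
The median voter (position 13) is closest to C at 12.
Check: C vs A — voters closer to C: 7 of 7.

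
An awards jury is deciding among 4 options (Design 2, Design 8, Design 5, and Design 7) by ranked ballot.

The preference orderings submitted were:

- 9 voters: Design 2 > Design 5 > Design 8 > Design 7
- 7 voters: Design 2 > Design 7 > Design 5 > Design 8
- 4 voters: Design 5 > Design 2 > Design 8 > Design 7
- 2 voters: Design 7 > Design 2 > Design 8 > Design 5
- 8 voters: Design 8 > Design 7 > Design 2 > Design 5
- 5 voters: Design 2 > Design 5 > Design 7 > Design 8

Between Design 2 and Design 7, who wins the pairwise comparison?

Ballots ranking Design 2 above Design 7: 9+7+4+5 = 25.
Ballots ranking Design 7 above Design 2: 2+8 = 10.
Design 2 wins the head-to-head, 25–10.

Design 2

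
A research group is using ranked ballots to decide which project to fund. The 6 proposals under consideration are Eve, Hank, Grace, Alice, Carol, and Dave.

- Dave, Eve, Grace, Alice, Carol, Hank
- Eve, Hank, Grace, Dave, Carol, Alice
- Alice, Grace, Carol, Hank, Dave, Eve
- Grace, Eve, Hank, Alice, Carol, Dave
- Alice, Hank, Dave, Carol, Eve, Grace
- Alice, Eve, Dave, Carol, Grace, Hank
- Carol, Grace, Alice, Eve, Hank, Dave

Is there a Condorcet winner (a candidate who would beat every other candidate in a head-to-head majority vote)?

No

Head-to-head results (7 voters total):
Eve vs Hank: Eve wins 5–2.
Eve vs Grace: Eve wins 4–3.
Eve vs Alice: Alice wins 4–3.
Eve vs Carol: Eve wins 4–3.
Eve vs Dave: Eve wins 4–3.
Hank vs Grace: Grace wins 5–2.
Hank vs Alice: Alice wins 5–2.
Hank vs Carol: Carol wins 4–3.
Hank vs Dave: Hank wins 5–2.
Grace vs Alice: Grace wins 4–3.
Grace vs Carol: Grace wins 4–3.
Grace vs Dave: Grace wins 4–3.
Alice vs Carol: Alice wins 5–2.
Alice vs Dave: Alice wins 5–2.
Carol vs Dave: Dave wins 4–3.
No candidate beats all others: Eve beats Grace beats Alice beats Eve, a majority cycle.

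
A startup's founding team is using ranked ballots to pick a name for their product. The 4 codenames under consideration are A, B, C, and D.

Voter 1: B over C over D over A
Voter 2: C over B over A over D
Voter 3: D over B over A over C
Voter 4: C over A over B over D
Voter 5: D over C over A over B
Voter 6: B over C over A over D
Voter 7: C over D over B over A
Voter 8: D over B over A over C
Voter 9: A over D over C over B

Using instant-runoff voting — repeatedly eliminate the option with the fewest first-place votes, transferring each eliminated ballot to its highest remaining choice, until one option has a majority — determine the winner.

C

Round 1: C 3, D 3, B 2, A 1. A has the fewest and is eliminated.
Round 2: D 4, C 3, B 2. B has the fewest and is eliminated.
Round 3: C 5, D 4. C has a majority.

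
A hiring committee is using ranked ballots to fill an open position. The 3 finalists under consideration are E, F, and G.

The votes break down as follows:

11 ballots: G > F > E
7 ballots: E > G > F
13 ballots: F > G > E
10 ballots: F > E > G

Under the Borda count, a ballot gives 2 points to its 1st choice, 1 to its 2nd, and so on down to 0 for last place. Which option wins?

Borda scores:
  E: 11·0 + 7·2 + 13·0 + 10·1 = 24
  F: 11·1 + 7·0 + 13·2 + 10·2 = 57
  G: 11·2 + 7·1 + 13·1 + 10·0 = 42
F has the highest total.

F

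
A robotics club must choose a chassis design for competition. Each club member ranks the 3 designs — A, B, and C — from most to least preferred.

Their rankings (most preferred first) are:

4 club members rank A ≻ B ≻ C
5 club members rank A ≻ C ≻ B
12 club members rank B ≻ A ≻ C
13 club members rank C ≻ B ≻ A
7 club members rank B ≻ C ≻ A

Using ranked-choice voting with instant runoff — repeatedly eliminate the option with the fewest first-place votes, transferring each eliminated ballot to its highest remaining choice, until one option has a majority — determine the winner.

B

Round 1: B 19, C 13, A 9. A has the fewest and is eliminated.
Round 2: B 23, C 18. B has a majority.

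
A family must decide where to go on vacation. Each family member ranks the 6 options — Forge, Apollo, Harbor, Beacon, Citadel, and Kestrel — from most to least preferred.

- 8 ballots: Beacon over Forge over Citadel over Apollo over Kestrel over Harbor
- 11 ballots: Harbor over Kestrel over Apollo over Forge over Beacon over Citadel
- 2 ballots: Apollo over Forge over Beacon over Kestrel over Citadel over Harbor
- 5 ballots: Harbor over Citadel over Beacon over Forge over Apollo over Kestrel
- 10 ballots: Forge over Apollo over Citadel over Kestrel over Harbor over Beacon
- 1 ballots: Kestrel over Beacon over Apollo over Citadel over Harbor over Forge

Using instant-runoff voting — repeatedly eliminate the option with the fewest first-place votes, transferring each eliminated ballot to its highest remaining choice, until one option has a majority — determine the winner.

Forge

Round 1: Harbor 16, Forge 10, Beacon 8, Apollo 2, Kestrel 1, Citadel 0. Citadel has the fewest and is eliminated.
Round 2: Harbor 16, Forge 10, Beacon 8, Apollo 2, Kestrel 1. Kestrel has the fewest and is eliminated.
Round 3: Harbor 16, Forge 10, Beacon 9, Apollo 2. Apollo has the fewest and is eliminated.
Round 4: Harbor 16, Forge 12, Beacon 9. Beacon has the fewest and is eliminated.
Round 5: Forge 20, Harbor 17. Forge has a majority.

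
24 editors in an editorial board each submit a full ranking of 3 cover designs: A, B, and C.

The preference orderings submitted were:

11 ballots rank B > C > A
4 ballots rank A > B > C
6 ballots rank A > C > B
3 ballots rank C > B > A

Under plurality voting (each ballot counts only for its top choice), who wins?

First-place vote totals:
  A: 10
  B: 11
  C: 3
B has the most first-place votes.

B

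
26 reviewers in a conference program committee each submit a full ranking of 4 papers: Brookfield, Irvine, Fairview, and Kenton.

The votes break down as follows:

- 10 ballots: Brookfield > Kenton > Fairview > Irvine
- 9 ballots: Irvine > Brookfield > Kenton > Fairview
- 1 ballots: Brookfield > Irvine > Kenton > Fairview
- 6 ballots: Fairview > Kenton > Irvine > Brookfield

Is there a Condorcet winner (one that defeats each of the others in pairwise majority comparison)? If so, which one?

Head-to-head results (26 voters total):
Brookfield vs Irvine: Irvine wins 15–11.
Brookfield vs Fairview: Brookfield wins 20–6.
Brookfield vs Kenton: Brookfield wins 20–6.
Irvine vs Fairview: Fairview wins 16–10.
Irvine vs Kenton: Kenton wins 16–10.
Fairview vs Kenton: Kenton wins 20–6.
No candidate beats all others: Brookfield beats Fairview beats Irvine beats Brookfield, a majority cycle.

None — there is no Condorcet winner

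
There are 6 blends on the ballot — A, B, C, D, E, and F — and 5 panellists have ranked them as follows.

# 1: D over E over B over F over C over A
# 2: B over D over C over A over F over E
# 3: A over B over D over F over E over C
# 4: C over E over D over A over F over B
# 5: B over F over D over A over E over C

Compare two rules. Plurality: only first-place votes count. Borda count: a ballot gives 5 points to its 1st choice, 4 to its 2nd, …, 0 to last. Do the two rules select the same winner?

No

Plurality first-place counts: A 1, B 2, C 1, D 1, E 0, F 0 → B.
Borda totals: A 11, B 17, C 9, D 18, E 10, F 10 → D.
The two rules disagree: plurality picks B, Borda picks D.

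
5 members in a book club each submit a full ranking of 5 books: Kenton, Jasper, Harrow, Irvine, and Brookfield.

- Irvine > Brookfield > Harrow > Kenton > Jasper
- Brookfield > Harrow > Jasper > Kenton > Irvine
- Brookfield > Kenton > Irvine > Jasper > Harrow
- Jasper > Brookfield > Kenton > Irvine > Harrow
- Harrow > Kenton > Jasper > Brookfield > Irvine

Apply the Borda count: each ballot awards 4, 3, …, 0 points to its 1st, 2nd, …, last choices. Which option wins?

Brookfield

Borda scores:
  Kenton: 1 + 1 + 3 + 2 + 3 = 10
  Jasper: 0 + 2 + 1 + 4 + 2 = 9
  Harrow: 2 + 3 + 0 + 0 + 4 = 9
  Irvine: 4 + 0 + 2 + 1 + 0 = 7
  Brookfield: 3 + 4 + 4 + 3 + 1 = 15
Brookfield has the highest total.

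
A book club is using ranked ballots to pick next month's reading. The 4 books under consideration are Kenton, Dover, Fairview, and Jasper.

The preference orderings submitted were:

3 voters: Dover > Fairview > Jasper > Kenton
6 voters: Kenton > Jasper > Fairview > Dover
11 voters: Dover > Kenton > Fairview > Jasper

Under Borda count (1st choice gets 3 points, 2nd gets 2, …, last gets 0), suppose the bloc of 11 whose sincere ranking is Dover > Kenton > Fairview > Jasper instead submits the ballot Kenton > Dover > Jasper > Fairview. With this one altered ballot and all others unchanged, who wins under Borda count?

Borda totals with the altered ballot: Kenton 51, Dover 31, Fairview 12, Jasper 26.
The switch changes the winner from Dover to Kenton.

Kenton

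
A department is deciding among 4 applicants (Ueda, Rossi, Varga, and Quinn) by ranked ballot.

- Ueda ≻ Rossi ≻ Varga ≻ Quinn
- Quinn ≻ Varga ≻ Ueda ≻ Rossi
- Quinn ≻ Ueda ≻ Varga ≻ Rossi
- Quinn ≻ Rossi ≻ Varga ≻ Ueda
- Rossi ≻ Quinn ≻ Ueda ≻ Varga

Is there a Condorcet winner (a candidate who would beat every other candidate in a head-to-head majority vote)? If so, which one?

Head-to-head results (5 voters total):
Ueda vs Rossi: Ueda wins 3–2.
Ueda vs Varga: Ueda wins 3–2.
Ueda vs Quinn: Quinn wins 4–1.
Rossi vs Varga: Rossi wins 3–2.
Rossi vs Quinn: Quinn wins 3–2.
Varga vs Quinn: Quinn wins 4–1.
Quinn beats each rival — Ueda (4–1), Rossi (3–2), Varga (4–1) — so Quinn is the Condorcet winner.

Quinn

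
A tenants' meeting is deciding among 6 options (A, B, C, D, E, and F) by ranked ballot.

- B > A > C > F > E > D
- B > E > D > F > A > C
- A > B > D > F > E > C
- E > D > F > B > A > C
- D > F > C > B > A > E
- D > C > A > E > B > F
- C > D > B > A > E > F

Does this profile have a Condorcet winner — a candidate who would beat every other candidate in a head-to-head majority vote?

Head-to-head results (7 voters total):
A vs B: B wins 5–2.
A vs C: A wins 4–3.
A vs D: D wins 5–2.
A vs E: A wins 5–2.
A vs F: A wins 4–3.
B vs C: B wins 4–3.
B vs D: D wins 4–3.
B vs E: B wins 5–2.
B vs F: B wins 5–2.
C vs D: D wins 5–2.
C vs E: C wins 4–3.
C vs F: F wins 4–3.
D vs E: D wins 4–3.
D vs F: D wins 6–1.
E vs F: E wins 4–3.
D beats each rival — A (5–2), B (4–3), C (5–2), E (4–3), F (6–1) — so D is the Condorcet winner.

Yes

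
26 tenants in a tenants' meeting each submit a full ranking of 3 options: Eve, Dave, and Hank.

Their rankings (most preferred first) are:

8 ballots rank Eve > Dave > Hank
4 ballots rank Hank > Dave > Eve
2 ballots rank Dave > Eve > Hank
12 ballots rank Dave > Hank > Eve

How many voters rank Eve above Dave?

8

Ballots ranking Eve above Dave: 8.
Ballots ranking Dave above Eve: 4+2+12 = 18.
So 8 of 26 voters prefer Eve to Dave.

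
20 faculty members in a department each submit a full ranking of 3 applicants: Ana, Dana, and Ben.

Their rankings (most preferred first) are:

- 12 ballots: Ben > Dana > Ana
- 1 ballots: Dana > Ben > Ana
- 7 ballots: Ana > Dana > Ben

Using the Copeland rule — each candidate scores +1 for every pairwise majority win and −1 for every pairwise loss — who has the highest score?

Pairwise results:
  Ana vs Dana: Dana wins 13–7.
  Ana vs Ben: Ben wins 13–7.
  Dana vs Ben: Ben wins 12–8.
Copeland scores (wins − losses):
  Ana: 0 − 2 = -2
  Dana: 1 − 1 = 0
  Ben: 2 − 0 = 2
Ben has the best Copeland score.

Ben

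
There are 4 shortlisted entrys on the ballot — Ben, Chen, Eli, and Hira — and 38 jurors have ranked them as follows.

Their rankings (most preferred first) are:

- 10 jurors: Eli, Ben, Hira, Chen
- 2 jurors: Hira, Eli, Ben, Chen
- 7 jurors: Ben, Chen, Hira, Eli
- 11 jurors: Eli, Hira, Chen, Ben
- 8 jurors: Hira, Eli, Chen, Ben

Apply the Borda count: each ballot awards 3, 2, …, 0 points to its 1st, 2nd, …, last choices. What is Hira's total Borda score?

Borda scores:
  Ben: 10·2 + 2·1 + 7·3 + 11·0 + 8·0 = 43
  Chen: 10·0 + 2·0 + 7·2 + 11·1 + 8·1 = 33
  Eli: 10·3 + 2·2 + 7·0 + 11·3 + 8·2 = 83
  Hira: 10·1 + 2·3 + 7·1 + 11·2 + 8·3 = 69

69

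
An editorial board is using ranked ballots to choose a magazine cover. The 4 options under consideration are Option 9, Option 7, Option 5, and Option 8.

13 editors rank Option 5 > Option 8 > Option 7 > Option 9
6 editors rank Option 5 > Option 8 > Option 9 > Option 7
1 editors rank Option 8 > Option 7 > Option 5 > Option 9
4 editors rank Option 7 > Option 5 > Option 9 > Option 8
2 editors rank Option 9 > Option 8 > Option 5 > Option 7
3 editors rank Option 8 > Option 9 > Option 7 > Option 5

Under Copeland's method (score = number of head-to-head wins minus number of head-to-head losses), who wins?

Pairwise results:
  Option 9 vs Option 7: Option 7 wins 18–11.
  Option 9 vs Option 5: Option 5 wins 24–5.
  Option 9 vs Option 8: Option 8 wins 23–6.
  Option 7 vs Option 5: Option 5 wins 21–8.
  Option 7 vs Option 8: Option 8 wins 25–4.
  Option 5 vs Option 8: Option 5 wins 23–6.
Copeland scores (wins − losses):
  Option 9: 0 − 3 = -3
  Option 7: 1 − 2 = -1
  Option 5: 3 − 0 = 3
  Option 8: 2 − 1 = 1
Option 5 has the best Copeland score.

Option 5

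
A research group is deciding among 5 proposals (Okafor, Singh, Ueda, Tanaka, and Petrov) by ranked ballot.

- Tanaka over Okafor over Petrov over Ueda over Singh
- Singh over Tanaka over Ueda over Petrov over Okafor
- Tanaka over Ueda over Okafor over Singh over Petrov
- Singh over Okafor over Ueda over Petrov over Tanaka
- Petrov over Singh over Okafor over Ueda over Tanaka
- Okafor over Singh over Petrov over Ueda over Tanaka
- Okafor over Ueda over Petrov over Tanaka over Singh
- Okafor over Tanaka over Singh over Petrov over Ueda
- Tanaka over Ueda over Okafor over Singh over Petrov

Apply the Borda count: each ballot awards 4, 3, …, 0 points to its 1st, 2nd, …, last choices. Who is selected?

Borda scores:
  Okafor: 3 + 0 + 2 + 3 + 2 + 4 + 4 + 4 + 2 = 24
  Singh: 0 + 4 + 1 + 4 + 3 + 3 + 0 + 2 + 1 = 18
  Ueda: 1 + 2 + 3 + 2 + 1 + 1 + 3 + 0 + 3 = 16
  Tanaka: 4 + 3 + 4 + 0 + 0 + 0 + 1 + 3 + 4 = 19
  Petrov: 2 + 1 + 0 + 1 + 4 + 2 + 2 + 1 + 0 = 13
Okafor has the highest total.

Okafor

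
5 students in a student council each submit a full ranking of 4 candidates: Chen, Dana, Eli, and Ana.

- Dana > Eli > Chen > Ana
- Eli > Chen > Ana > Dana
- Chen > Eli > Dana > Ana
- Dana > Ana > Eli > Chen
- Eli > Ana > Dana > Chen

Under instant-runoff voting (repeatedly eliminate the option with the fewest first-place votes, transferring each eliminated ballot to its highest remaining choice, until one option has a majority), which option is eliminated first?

Round 1: Dana 2, Eli 2, Chen 1, Ana 0. Ana has the fewest and is eliminated.
Round 2: Dana 2, Eli 2, Chen 1. Chen has the fewest and is eliminated.
Round 3: Eli 3, Dana 2. Eli has a majority.

Ana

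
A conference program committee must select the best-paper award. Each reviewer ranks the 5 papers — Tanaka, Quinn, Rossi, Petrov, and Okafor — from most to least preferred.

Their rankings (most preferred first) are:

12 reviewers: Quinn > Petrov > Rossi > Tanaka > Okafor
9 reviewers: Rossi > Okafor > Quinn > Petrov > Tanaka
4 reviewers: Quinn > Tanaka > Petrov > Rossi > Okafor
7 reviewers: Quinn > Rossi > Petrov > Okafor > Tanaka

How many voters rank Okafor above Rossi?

0

Ballots ranking Okafor above Rossi: 0.
Ballots ranking Rossi above Okafor: 12+9+4+7 = 32.
So 0 of 32 voters prefer Okafor to Rossi.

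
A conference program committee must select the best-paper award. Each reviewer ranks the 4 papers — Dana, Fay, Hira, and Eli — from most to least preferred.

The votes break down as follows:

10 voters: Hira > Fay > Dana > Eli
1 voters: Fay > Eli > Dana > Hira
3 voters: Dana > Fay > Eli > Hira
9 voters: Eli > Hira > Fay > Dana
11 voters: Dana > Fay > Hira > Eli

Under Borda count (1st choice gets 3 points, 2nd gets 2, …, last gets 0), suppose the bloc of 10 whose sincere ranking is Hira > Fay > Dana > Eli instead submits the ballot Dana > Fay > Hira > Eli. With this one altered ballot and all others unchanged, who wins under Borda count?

Dana

Borda totals with the altered ballot: Dana 73, Fay 60, Hira 39, Eli 32.
The switch changes the winner from Fay to Dana.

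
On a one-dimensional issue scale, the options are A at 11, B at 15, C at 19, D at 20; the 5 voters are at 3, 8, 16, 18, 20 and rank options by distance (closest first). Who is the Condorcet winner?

With single-peaked preferences on a line, the Condorcet winner is the candidate closest to the median voter.
The median voter (position 16) is closest to B at 15.
Check: B vs C — voters closer to B: 3 of 5.

B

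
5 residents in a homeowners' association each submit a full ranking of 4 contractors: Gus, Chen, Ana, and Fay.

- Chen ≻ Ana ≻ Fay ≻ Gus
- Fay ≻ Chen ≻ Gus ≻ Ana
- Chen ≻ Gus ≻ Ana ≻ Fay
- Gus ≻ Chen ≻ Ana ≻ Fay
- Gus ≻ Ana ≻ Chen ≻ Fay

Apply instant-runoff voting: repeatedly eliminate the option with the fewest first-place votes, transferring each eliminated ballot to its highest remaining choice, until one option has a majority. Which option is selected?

Chen

Round 1: Gus 2, Chen 2, Fay 1, Ana 0. Ana has the fewest and is eliminated.
Round 2: Gus 2, Chen 2, Fay 1. Fay has the fewest and is eliminated.
Round 3: Chen 3, Gus 2. Chen has a majority.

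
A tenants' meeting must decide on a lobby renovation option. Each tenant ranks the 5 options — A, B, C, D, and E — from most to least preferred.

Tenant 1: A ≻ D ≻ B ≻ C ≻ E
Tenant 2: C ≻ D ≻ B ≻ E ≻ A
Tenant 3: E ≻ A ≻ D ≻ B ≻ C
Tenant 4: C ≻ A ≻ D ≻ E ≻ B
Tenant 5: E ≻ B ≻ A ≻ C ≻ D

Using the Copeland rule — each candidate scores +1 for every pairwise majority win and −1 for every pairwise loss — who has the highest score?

A

Pairwise results:
  A vs B: A wins 3–2.
  A vs C: A wins 3–2.
  A vs D: A wins 4–1.
  A vs E: E wins 3–2.
  B vs C: B wins 3–2.
  B vs D: D wins 4–1.
  B vs E: E wins 3–2.
  C vs D: C wins 3–2.
  C vs E: C wins 3–2.
  D vs E: D wins 3–2.
Copeland scores (wins − losses):
  A: 3 − 1 = 2
  B: 1 − 3 = -2
  C: 2 − 2 = 0
  D: 2 − 2 = 0
  E: 2 − 2 = 0
A has the best Copeland score.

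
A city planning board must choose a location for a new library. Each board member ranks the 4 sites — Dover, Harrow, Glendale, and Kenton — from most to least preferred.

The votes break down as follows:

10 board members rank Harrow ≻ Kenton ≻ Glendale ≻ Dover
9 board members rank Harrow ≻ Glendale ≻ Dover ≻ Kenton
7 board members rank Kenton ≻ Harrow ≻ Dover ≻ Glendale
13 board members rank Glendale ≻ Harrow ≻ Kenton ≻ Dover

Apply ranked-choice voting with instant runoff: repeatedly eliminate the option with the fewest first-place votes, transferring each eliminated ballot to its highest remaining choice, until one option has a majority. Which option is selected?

Harrow

Round 1: Harrow 19, Glendale 13, Kenton 7, Dover 0. Dover has the fewest and is eliminated.
Round 2: Harrow 19, Glendale 13, Kenton 7. Kenton has the fewest and is eliminated.
Round 3: Harrow 26, Glendale 13. Harrow has a majority.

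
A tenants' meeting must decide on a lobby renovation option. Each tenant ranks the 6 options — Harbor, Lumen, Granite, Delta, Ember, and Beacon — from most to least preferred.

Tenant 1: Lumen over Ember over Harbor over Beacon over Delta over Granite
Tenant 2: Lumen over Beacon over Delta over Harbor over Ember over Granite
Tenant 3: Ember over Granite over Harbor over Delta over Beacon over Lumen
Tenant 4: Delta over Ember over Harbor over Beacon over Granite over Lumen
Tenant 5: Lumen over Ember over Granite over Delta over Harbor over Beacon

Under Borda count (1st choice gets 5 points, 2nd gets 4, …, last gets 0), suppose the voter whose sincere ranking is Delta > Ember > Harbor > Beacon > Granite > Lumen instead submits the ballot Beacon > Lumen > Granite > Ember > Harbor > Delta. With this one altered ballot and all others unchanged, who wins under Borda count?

Lumen

Borda totals with the altered ballot: Harbor 10, Lumen 19, Granite 10, Delta 8, Ember 16, Beacon 12.
The switch changes the winner from Ember to Lumen.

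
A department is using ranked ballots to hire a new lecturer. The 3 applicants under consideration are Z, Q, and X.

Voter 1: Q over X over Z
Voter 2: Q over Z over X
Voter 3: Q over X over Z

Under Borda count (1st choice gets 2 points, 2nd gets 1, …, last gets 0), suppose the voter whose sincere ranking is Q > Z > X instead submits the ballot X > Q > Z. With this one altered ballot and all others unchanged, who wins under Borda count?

Borda totals with the altered ballot: Z 0, Q 5, X 4.
The winner is unchanged: still Q.

Q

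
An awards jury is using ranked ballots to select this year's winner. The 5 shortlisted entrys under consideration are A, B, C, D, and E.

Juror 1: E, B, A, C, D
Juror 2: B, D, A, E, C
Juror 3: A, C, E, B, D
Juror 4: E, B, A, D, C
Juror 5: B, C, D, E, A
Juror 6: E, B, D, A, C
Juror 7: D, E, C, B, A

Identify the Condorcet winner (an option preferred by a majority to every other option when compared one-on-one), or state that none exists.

E

Head-to-head results (7 voters total):
A vs B: B wins 6–1.
A vs C: A wins 5–2.
A vs D: D wins 4–3.
A vs E: E wins 5–2.
B vs C: B wins 5–2.
B vs D: B wins 6–1.
B vs E: E wins 5–2.
C vs D: D wins 4–3.
C vs E: E wins 5–2.
D vs E: E wins 4–3.
E beats each rival — A (5–2), B (5–2), C (5–2), D (4–3) — so E is the Condorcet winner.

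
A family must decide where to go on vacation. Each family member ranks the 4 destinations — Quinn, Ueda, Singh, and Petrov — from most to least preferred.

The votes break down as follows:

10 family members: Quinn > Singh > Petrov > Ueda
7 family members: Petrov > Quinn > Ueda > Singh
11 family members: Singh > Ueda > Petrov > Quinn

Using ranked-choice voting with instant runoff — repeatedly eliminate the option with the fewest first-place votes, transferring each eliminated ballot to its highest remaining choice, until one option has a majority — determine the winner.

Round 1: Singh 11, Quinn 10, Petrov 7, Ueda 0. Ueda has the fewest and is eliminated.
Round 2: Singh 11, Quinn 10, Petrov 7. Petrov has the fewest and is eliminated.
Round 3: Quinn 17, Singh 11. Quinn has a majority.

Quinn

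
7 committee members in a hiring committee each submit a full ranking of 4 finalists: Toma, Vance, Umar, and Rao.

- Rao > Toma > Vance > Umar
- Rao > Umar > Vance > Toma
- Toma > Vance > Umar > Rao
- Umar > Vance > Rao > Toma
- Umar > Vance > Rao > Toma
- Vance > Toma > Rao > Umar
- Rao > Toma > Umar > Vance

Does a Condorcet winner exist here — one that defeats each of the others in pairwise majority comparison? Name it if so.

Head-to-head results (7 voters total):
Toma vs Vance: Vance wins 4–3.
Toma vs Umar: Toma wins 4–3.
Toma vs Rao: Rao wins 5–2.
Vance vs Umar: Umar wins 4–3.
Vance vs Rao: Vance wins 4–3.
Umar vs Rao: Rao wins 4–3.
No candidate beats all others: Toma beats Umar beats Vance beats Toma, a majority cycle.

None — there is no Condorcet winner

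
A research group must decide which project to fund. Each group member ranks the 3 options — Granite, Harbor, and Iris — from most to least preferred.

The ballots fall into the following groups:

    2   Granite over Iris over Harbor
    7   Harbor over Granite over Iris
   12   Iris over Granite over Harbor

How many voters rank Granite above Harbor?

14

Ballots ranking Granite above Harbor: 2+12 = 14.
Ballots ranking Harbor above Granite: 7.
So 14 of 21 voters prefer Granite to Harbor.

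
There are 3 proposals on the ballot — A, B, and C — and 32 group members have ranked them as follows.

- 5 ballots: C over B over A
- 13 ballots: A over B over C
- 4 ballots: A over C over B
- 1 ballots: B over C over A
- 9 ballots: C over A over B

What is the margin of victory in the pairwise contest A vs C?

2

Ballots ranking A above C: 13+4 = 17.
Ballots ranking C above A: 5+1+9 = 15.
A wins 17–15, a margin of 2.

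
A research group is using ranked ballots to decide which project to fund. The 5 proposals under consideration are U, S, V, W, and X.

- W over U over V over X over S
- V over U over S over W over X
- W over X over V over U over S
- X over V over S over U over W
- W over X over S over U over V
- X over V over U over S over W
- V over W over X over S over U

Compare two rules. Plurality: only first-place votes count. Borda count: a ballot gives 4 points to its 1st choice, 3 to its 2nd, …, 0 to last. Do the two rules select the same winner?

No

Plurality first-place counts: U 0, S 0, V 2, W 3, X 2 → W.
Borda totals: U 11, S 8, V 18, W 16, X 17 → V.
The two rules disagree: plurality picks W, Borda picks V.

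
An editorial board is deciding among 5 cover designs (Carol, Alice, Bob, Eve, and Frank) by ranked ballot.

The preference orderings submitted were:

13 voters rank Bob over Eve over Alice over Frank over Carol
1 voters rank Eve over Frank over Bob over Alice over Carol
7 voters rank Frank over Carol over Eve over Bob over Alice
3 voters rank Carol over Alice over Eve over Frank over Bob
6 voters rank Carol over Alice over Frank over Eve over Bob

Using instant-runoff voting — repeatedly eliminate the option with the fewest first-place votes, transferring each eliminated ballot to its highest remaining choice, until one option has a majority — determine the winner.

Carol

Round 1: Bob 13, Carol 9, Frank 7, Eve 1, Alice 0. Alice has the fewest and is eliminated.
Round 2: Bob 13, Carol 9, Frank 7, Eve 1. Eve has the fewest and is eliminated.
Round 3: Bob 13, Carol 9, Frank 8. Frank has the fewest and is eliminated.
Round 4: Carol 16, Bob 14. Carol has a majority.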